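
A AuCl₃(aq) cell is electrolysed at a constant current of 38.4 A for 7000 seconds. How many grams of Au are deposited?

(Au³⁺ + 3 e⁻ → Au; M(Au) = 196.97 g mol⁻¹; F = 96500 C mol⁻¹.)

183 g

Q = I·t = 38.40 A × 7000.0 s = 268800 C.
n(e⁻) = Q/F = 268800 / 96500 = 2.785 mol.
Au³⁺ + 3 e⁻ → Au, so n(Au) = n(e⁻)/3 = 0.9285 mol.
m = n·M = 0.9285 × 196.97 = 183 g.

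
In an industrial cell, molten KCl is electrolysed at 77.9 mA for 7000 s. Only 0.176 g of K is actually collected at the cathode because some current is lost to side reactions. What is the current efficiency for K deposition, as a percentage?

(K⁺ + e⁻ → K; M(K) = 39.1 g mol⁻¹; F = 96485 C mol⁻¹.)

Q = I·t = 0.07790 × 7000.0 = 545.3 C; n(e⁻) = 545.3/96485 = 0.005652 mol.
Theoretical n(K) = n(e⁻)/1 = 0.005652 mol, i.e. m_theo = 0.005652 × 39.1 = 0.2210 g.
Efficiency = m_actual / m_theo = 0.176 / 0.2210 = 79.6 %.

79.6 %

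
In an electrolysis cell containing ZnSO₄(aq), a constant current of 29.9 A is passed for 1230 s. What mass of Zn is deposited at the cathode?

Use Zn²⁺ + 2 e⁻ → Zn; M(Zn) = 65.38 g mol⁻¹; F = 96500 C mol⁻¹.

12.5 g

Q = I·t = 29.90 A × 1230.0 s = 36780 C.
n(e⁻) = Q/F = 36780 / 96500 = 0.3811 mol.
Zn²⁺ + 2 e⁻ → Zn, so n(Zn) = n(e⁻)/2 = 0.1906 mol.
m = n·M = 0.1906 × 65.38 = 12.5 g.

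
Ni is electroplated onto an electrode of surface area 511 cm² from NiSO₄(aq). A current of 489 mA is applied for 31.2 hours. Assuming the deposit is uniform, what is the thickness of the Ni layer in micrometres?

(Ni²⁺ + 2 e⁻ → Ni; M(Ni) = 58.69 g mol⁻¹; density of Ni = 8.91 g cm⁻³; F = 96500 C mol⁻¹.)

Q = I·t = 0.4890 × 112320 = 54920 C; n(e⁻) = 0.5692 mol.
n(Ni) = n(e⁻)/2 = 0.2846 mol, so m = 0.2846 × 58.69 = 16.70 g.
Volume = m/ρ = 16.70 / 8.91 = 1.875 cm³.
Thickness = V/A = 1.875 / 511 = 0.00367 cm = 36.7 μm.

36.7 μm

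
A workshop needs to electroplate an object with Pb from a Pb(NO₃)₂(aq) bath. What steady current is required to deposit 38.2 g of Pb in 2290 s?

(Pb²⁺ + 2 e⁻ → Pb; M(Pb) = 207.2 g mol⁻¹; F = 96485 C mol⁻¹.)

15.5 A

n(Pb) = 38.2 / 207.2 = 0.1844 mol.
n(e⁻) = 2 × 0.1844 = 0.3687 mol.
Q = n(e⁻)·F = 0.3687 × 96485 = 35580 C.
I = Q/t = 35580 / 2290.0 s = 15.5 A.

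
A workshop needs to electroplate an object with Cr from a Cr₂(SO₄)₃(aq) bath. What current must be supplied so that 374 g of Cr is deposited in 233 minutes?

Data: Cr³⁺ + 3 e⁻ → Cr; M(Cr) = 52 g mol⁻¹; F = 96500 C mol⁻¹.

149 A

n(Cr) = 374 / 52 = 7.192 mol.
n(e⁻) = 3 × 7.192 = 21.58 mol.
Q = n(e⁻)·F = 21.58 × 96500 = 2082000 C.
I = Q/t = 2082000 / 13980 s = 149 A.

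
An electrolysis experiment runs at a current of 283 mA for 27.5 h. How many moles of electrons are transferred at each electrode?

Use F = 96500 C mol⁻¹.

0.290 mol

Q = I·t = 0.2830 A × 99000 s = 28020 C.
n(e⁻) = Q/F = 28020 / 96500 = 0.290 mol.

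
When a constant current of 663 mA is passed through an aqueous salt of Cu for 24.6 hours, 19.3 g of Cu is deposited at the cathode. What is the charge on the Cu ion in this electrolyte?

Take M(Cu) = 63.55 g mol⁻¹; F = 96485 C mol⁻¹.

+2

Q = I·t = 0.6630 A × 88560 s = 58720 C, so n(e⁻) = 58720/96485 = 0.6085 mol.
n(Cu) deposited = 19.3 / 63.55 = 0.3037 mol.
Electrons per atom = n(e⁻)/n(Cu) = 0.6085 / 0.3037 = 2.00 ≈ 2, so the ion is Cu²⁺.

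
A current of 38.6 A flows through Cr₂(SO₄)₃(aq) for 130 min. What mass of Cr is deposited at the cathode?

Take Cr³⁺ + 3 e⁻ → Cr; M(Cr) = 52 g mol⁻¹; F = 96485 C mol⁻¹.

Q = I·t = 38.60 A × 7800.0 s = 301100 C.
n(e⁻) = Q/F = 301100 / 96485 = 3.120 mol.
Cr³⁺ + 3 e⁻ → Cr, so n(Cr) = n(e⁻)/3 = 1.040 mol.
m = n·M = 1.040 × 52 = 54.1 g.

54.1 g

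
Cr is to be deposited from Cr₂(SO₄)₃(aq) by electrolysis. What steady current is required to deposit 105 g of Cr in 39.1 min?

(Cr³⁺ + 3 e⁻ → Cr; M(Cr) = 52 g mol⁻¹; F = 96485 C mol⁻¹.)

n(Cr) = 105 / 52 = 2.019 mol.
n(e⁻) = 3 × 2.019 = 6.058 mol.
Q = n(e⁻)·F = 6.058 × 96485 = 584500 C.
I = Q/t = 584500 / 2346.0 s = 249 A.

249 A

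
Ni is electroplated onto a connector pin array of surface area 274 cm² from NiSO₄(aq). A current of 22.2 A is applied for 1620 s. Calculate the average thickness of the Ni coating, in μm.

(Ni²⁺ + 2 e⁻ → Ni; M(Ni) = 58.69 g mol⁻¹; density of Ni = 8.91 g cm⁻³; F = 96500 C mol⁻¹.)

44.8 μm

Q = I·t = 22.20 × 1620.0 = 35960 C; n(e⁻) = 0.3727 mol.
n(Ni) = n(e⁻)/2 = 0.1863 mol, so m = 0.1863 × 58.69 = 10.94 g.
Volume = m/ρ = 10.94 / 8.91 = 1.227 cm³.
Thickness = V/A = 1.227 / 274 = 0.00448 cm = 44.8 μm.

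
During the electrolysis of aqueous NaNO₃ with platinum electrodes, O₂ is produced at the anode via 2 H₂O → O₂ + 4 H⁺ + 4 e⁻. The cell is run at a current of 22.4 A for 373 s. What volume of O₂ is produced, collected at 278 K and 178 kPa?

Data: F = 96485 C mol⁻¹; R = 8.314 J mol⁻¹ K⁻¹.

0.281 L

Q = I·t = 22.40 A × 373.00 s = 8355 C.
n(e⁻) = Q/F = 8355 / 96485 = 0.08660 mol.
4 electrons are transferred per O₂ molecule, so n(O₂) = 0.08660 / 4 = 0.02165 mol.
V = nRT/P = (0.02165 × 8.314 × 278) / (178 × 10³ Pa) = 2.81 × 10⁻⁴ m³ = 0.281 L.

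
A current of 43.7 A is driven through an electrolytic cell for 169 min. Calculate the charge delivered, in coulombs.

4.43 × 10⁵ C

Q = I·t = 43.70 A × 10140 s = 4.43 × 10⁵ C.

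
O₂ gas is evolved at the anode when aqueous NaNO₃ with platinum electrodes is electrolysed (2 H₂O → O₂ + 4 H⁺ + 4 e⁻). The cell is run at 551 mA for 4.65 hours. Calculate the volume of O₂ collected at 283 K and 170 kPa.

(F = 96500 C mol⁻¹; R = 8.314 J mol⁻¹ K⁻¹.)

0.331 L

Q = I·t = 0.5510 A × 16740 s = 9224 C.
n(e⁻) = Q/F = 9224 / 96500 = 0.09558 mol.
4 electrons are transferred per O₂ molecule, so n(O₂) = 0.09558 / 4 = 0.02390 mol.
V = nRT/P = (0.02390 × 8.314 × 283) / (170 × 10³ Pa) = 3.31 × 10⁻⁴ m³ = 0.331 L.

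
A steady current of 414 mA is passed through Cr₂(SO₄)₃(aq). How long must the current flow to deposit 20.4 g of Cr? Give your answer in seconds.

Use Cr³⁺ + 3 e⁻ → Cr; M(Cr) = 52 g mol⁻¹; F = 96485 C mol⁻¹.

2.74 × 10⁵ s

n(Cr) = m/M = 20.4 / 52 = 0.3923 mol.
Each Cr atom requires 3 electrons, so n(e⁻) = 3 × 0.3923 = 1.177 mol.
Q = n(e⁻)·F = 1.177 × 96485 = 113600 C.
t = Q/I = 113600 / 0.4140 A = 274300 s.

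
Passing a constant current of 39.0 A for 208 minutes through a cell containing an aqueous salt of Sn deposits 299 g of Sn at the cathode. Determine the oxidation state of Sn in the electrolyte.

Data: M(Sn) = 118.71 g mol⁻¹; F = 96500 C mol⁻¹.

Q = I·t = 39.00 A × 12480 s = 486700 C, so n(e⁻) = 486700/96500 = 5.044 mol.
n(Sn) deposited = 299 / 118.71 = 2.519 mol.
Electrons per atom = n(e⁻)/n(Sn) = 5.044 / 2.519 = 2.00 ≈ 2, so the ion is Sn²⁺.

+2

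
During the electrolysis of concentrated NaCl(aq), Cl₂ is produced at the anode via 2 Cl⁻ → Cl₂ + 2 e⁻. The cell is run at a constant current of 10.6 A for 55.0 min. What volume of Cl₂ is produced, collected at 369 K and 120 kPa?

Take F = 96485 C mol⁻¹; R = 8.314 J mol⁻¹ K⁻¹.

Q = I·t = 10.60 A × 3300.0 s = 34980 C.
n(e⁻) = Q/F = 34980 / 96485 = 0.3625 mol.
2 electrons are transferred per Cl₂ molecule, so n(Cl₂) = 0.3625 / 2 = 0.1813 mol.
V = nRT/P = (0.1813 × 8.314 × 369) / (120 × 10³ Pa) = 0.00463 m³ = 4.63 L.

4.63 L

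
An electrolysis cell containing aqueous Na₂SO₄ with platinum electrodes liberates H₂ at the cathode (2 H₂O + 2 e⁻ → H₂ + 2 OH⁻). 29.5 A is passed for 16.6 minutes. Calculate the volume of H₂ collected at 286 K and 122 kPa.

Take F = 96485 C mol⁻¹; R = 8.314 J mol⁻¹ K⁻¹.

2.97 L

Q = I·t = 29.50 A × 996.00 s = 29380 C.
n(e⁻) = Q/F = 29380 / 96485 = 0.3045 mol.
2 electrons are transferred per H₂ molecule, so n(H₂) = 0.3045 / 2 = 0.1523 mol.
V = nRT/P = (0.1523 × 8.314 × 286) / (122 × 10³ Pa) = 0.00297 m³ = 2.97 L.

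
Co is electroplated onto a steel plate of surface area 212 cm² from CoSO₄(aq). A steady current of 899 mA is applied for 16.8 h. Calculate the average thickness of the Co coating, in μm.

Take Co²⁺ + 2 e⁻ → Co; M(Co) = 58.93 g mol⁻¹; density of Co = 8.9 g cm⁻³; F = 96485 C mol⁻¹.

88.0 μm

Q = I·t = 0.8990 × 60480 = 54370 C; n(e⁻) = 0.5635 mol.
n(Co) = n(e⁻)/2 = 0.2818 mol, so m = 0.2818 × 58.93 = 16.60 g.
Volume = m/ρ = 16.60 / 8.9 = 1.866 cm³.
Thickness = V/A = 1.866 / 212 = 0.00880 cm = 88.0 μm.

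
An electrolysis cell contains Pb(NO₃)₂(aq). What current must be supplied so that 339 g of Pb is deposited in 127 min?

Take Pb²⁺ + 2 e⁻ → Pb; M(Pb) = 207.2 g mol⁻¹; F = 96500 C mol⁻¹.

41.4 A

n(Pb) = 339 / 207.2 = 1.636 mol.
n(e⁻) = 2 × 1.636 = 3.272 mol.
Q = n(e⁻)·F = 3.272 × 96500 = 315800 C.
I = Q/t = 315800 / 7620.0 s = 41.4 A.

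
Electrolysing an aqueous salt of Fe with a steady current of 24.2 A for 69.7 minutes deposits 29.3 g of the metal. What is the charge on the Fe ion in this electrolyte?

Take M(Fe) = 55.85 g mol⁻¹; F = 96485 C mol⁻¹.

+2

Q = I·t = 24.20 A × 4182.0 s = 101200 C, so n(e⁻) = 101200/96485 = 1.049 mol.
n(Fe) deposited = 29.3 / 55.85 = 0.5246 mol.
Electrons per atom = n(e⁻)/n(Fe) = 1.049 / 0.5246 = 2.00 ≈ 2, so the ion is Fe²⁺.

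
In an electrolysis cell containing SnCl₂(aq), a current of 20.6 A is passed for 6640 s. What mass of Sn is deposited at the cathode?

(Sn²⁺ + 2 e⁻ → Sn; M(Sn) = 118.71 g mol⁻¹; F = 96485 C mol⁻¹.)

Q = I·t = 20.60 A × 6640.0 s = 136800 C.
n(e⁻) = Q/F = 136800 / 96485 = 1.418 mol.
Sn²⁺ + 2 e⁻ → Sn, so n(Sn) = n(e⁻)/2 = 0.7088 mol.
m = n·M = 0.7088 × 118.71 = 84.1 g.

84.1 g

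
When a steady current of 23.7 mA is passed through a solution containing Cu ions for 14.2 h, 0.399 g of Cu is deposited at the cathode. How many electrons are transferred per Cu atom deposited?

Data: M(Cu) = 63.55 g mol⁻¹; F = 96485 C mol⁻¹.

Q = I·t = 0.02370 A × 51120 s = 1212 C, so n(e⁻) = 1212/96485 = 0.01256 mol.
n(Cu) deposited = 0.399 / 63.55 = 0.006279 mol.
Electrons per atom = n(e⁻)/n(Cu) = 0.01256 / 0.006279 = 2.00 ≈ 2, so the ion is Cu²⁺.

2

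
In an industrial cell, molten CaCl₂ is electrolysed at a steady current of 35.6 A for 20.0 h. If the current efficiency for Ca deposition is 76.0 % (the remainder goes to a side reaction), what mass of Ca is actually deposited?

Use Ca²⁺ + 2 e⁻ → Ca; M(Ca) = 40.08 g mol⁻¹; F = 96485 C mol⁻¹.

Q = I·t = 35.60 × 72000 = 2563000 C.
n(e⁻) = 2563000/96485 = 26.57 mol; theoretically n(Ca) = 26.57/2 = 13.28 mol, m_theo = 532.4 g.
At 76.0 % efficiency, m_actual = 0.760 × 532.4 = 405 g.

405 g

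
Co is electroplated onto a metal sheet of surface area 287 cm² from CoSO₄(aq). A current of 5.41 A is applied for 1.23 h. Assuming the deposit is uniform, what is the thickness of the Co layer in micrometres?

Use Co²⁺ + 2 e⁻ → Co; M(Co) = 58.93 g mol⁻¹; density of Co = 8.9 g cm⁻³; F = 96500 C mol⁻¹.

Q = I·t = 5.410 × 4428.0 = 23960 C; n(e⁻) = 0.2482 mol.
n(Co) = n(e⁻)/2 = 0.1241 mol, so m = 0.1241 × 58.93 = 7.314 g.
Volume = m/ρ = 7.314 / 8.9 = 0.8219 cm³.
Thickness = V/A = 0.8219 / 287 = 0.00286 cm = 28.6 μm.

28.6 μm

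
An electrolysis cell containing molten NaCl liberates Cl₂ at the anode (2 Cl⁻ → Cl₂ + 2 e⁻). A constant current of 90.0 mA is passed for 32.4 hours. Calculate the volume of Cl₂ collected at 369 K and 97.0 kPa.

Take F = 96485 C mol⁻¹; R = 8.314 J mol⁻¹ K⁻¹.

Q = I·t = 0.09000 A × 116640 s = 10500 C.
n(e⁻) = Q/F = 10500 / 96485 = 0.1088 mol.
2 electrons are transferred per Cl₂ molecule, so n(Cl₂) = 0.1088 / 2 = 0.05440 mol.
V = nRT/P = (0.05440 × 8.314 × 369) / (97.0 × 10³ Pa) = 0.00172 m³ = 1.72 L.

1.72 L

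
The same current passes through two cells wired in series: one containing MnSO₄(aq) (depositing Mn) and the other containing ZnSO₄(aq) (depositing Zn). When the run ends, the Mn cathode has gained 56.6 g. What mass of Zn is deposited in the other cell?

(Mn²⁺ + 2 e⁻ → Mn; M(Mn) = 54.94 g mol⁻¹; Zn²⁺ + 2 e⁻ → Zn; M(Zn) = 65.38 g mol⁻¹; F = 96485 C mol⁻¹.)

67.4 g

n(Mn) = 56.6 / 54.94 = 1.030 mol.
Since Mn²⁺ + 2 e⁻ → Mn, n(e⁻) passed = 2 × 1.030 = 2.060 mol.
Cells in series carry the same charge, so the same 2.060 mol of electrons passes through cell 2.
Zn²⁺ + 2 e⁻ → Zn, so n(Zn) = 2.060 / 2 = 1.030 mol.
m(Zn) = 1.030 × 65.38 = 67.4 g.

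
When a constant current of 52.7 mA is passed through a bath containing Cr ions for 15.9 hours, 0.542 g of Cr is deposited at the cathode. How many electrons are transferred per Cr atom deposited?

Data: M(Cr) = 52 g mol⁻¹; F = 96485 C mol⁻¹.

3

Q = I·t = 0.05270 A × 57240 s = 3017 C, so n(e⁻) = 3017/96485 = 0.03126 mol.
n(Cr) deposited = 0.542 / 52 = 0.01042 mol.
Electrons per atom = n(e⁻)/n(Cr) = 0.03126 / 0.01042 = 3.00 ≈ 3, so the ion is Cr³⁺.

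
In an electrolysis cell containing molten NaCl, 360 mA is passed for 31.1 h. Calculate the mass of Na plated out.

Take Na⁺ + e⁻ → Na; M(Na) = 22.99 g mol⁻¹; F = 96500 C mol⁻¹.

9.60 g

Q = I·t = 0.3600 A × 111960 s = 40310 C.
n(e⁻) = Q/F = 40310 / 96500 = 0.4177 mol.
Na⁺ + e⁻ → Na, so n(Na) = n(e⁻)/1 = 0.4177 mol.
m = n·M = 0.4177 × 22.99 = 9.60 g.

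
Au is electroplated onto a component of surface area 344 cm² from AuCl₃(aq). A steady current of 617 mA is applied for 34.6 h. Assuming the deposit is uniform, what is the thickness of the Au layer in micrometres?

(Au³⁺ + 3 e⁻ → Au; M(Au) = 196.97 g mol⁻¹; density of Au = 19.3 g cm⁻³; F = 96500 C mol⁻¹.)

78.8 μm

Q = I·t = 0.6170 × 124560 = 76850 C; n(e⁻) = 0.7964 mol.
n(Au) = n(e⁻)/3 = 0.2655 mol, so m = 0.2655 × 196.97 = 52.29 g.
Volume = m/ρ = 52.29 / 19.3 = 2.709 cm³.
Thickness = V/A = 2.709 / 344 = 0.00788 cm = 78.8 μm.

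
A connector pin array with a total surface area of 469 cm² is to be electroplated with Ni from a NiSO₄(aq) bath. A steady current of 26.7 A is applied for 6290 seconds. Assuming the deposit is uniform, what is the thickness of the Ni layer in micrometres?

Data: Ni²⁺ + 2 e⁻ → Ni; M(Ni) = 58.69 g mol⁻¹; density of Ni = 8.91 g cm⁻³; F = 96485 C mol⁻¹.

Q = I·t = 26.70 × 6290.0 = 167900 C; n(e⁻) = 1.741 mol.
n(Ni) = n(e⁻)/2 = 0.8703 mol, so m = 0.8703 × 58.69 = 51.08 g.
Volume = m/ρ = 51.08 / 8.91 = 5.733 cm³.
Thickness = V/A = 5.733 / 469 = 0.0122 cm = 122 μm.

122 μm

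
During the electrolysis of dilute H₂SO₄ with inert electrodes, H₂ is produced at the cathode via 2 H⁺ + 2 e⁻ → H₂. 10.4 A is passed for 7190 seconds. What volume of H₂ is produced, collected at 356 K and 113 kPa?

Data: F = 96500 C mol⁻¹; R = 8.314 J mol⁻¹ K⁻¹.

10.1 L

Q = I·t = 10.40 A × 7190.0 s = 74780 C.
n(e⁻) = Q/F = 74780 / 96500 = 0.7749 mol.
2 electrons are transferred per H₂ molecule, so n(H₂) = 0.7749 / 2 = 0.3874 mol.
V = nRT/P = (0.3874 × 8.314 × 356) / (113 × 10³ Pa) = 0.0101 m³ = 10.1 L.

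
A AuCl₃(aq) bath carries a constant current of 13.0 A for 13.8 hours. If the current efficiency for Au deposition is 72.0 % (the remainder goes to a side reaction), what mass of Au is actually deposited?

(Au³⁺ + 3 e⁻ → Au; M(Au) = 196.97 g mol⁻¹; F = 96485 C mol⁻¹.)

316 g

Q = I·t = 13.00 × 49680 = 645800 C.
n(e⁻) = 645800/96485 = 6.694 mol; theoretically n(Au) = 6.694/3 = 2.231 mol, m_theo = 439.5 g.
At 72.0 % efficiency, m_actual = 0.720 × 439.5 = 316 g.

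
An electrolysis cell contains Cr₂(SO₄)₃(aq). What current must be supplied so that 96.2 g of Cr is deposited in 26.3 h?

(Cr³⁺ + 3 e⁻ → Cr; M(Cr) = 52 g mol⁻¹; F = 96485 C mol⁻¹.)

5.66 A

n(Cr) = 96.2 / 52 = 1.850 mol.
n(e⁻) = 3 × 1.850 = 5.550 mol.
Q = n(e⁻)·F = 5.550 × 96485 = 535500 C.
I = Q/t = 535500 / 94680 s = 5.66 A.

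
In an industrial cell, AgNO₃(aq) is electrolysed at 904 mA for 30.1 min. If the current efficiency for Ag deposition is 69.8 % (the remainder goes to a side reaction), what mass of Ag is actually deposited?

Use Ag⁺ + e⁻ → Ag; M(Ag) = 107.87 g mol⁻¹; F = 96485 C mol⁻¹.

Q = I·t = 0.9040 × 1806.0 = 1633 C.
n(e⁻) = 1633/96485 = 0.01692 mol; theoretically n(Ag) = 0.01692/1 = 0.01692 mol, m_theo = 1.825 g.
At 69.8 % efficiency, m_actual = 0.698 × 1.825 = 1.27 g.

1.27 g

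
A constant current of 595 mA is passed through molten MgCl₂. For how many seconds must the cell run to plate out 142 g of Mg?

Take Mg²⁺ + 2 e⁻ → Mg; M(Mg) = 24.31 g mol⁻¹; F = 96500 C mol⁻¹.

1.89 × 10⁶ s

n(Mg) = m/M = 142 / 24.31 = 5.841 mol.
Each Mg atom requires 2 electrons, so n(e⁻) = 2 × 5.841 = 11.68 mol.
Q = n(e⁻)·F = 11.68 × 96500 = 1127000 C.
t = Q/I = 1127000 / 0.5950 A = 1895000 s.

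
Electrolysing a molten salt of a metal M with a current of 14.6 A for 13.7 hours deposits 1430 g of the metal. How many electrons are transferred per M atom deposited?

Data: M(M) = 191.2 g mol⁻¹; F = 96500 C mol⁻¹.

1

Q = I·t = 14.60 A × 49320 s = 720100 C, so n(e⁻) = 720100/96500 = 7.462 mol.
n(M) deposited = 1430 / 191.2 = 7.479 mol.
Electrons per atom = n(e⁻)/n(M) = 7.462 / 7.479 = 0.998 ≈ 1, so the ion is M⁺.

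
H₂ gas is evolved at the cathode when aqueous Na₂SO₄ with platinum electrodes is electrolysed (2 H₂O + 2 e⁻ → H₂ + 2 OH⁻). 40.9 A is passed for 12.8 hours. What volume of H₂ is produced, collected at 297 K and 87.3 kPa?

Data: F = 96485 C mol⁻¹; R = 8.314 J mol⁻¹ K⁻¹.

Q = I·t = 40.90 A × 46080 s = 1885000 C.
n(e⁻) = Q/F = 1885000 / 96485 = 19.53 mol.
2 electrons are transferred per H₂ molecule, so n(H₂) = 19.53 / 2 = 9.767 mol.
V = nRT/P = (9.767 × 8.314 × 297) / (87.3 × 10³ Pa) = 0.276 m³ = 276 L.

276 L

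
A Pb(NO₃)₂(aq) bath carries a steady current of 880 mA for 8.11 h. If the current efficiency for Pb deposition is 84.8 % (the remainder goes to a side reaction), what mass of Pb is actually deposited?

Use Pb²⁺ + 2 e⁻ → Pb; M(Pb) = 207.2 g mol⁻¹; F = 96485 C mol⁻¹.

Q = I·t = 0.8800 × 29196 = 25690 C.
n(e⁻) = 25690/96485 = 0.2663 mol; theoretically n(Pb) = 0.2663/2 = 0.1331 mol, m_theo = 27.59 g.
At 84.8 % efficiency, m_actual = 0.848 × 27.59 = 23.4 g.

23.4 g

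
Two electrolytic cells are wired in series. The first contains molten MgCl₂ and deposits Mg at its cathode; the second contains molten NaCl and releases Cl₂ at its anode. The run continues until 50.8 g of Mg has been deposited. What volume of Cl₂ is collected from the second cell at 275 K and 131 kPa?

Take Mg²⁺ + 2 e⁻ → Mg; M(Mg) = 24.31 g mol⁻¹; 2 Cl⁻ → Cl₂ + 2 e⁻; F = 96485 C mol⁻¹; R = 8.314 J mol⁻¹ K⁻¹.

36.5 L

n(Mg) = 50.8 / 24.31 = 2.090 mol, so n(e⁻) = 2 × 2.090 = 4.179 mol.
The cells are in series, so the same 4.179 mol of electrons passes through the second cell.
2 Cl⁻ → Cl₂ + 2 e⁻ — 2 mol e⁻ per mol Cl₂, so n(Cl₂) = 4.179/2 = 2.090 mol.
V = nRT/P = (2.090 × 8.314 × 275) / (131 × 10³) = 0.0365 m³ = 36.5 L.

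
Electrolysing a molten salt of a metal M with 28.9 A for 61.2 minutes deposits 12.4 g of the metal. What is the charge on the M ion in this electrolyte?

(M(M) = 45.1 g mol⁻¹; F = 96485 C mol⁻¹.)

+4

Q = I·t = 28.90 A × 3672.0 s = 106100 C, so n(e⁻) = 106100/96485 = 1.100 mol.
n(M) deposited = 12.4 / 45.1 = 0.2749 mol.
Electrons per atom = n(e⁻)/n(M) = 1.100 / 0.2749 = 4.00 ≈ 4, so the ion is M⁴⁺.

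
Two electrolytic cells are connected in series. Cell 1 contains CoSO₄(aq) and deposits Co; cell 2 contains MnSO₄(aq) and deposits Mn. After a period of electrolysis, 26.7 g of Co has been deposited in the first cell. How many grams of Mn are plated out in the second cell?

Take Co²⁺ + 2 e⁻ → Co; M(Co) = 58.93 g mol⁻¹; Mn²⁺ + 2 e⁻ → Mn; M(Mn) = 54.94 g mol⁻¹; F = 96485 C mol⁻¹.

n(Co) = 26.7 / 58.93 = 0.4531 mol.
Since Co²⁺ + 2 e⁻ → Co, n(e⁻) passed = 2 × 0.4531 = 0.9062 mol.
Cells in series carry the same charge, so the same 0.9062 mol of electrons passes through cell 2.
Mn²⁺ + 2 e⁻ → Mn, so n(Mn) = 0.9062 / 2 = 0.4531 mol.
m(Mn) = 0.4531 × 54.94 = 24.9 g.

24.9 g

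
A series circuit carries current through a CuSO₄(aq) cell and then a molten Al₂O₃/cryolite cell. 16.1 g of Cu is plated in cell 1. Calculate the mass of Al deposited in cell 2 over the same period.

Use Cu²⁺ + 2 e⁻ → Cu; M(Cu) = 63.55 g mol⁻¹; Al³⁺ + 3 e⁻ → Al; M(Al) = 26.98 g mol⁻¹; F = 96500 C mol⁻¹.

4.56 g

n(Cu) = 16.1 / 63.55 = 0.2533 mol.
Since Cu²⁺ + 2 e⁻ → Cu, n(e⁻) passed = 2 × 0.2533 = 0.5067 mol.
Cells in series carry the same charge, so the same 0.5067 mol of electrons passes through cell 2.
Al³⁺ + 3 e⁻ → Al, so n(Al) = 0.5067 / 3 = 0.1689 mol.
m(Al) = 0.1689 × 26.98 = 4.56 g.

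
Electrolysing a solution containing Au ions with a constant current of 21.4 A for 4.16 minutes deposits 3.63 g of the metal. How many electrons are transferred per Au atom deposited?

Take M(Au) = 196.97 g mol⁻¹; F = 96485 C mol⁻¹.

Q = I·t = 21.40 A × 249.60 s = 5341 C, so n(e⁻) = 5341/96485 = 0.05536 mol.
n(Au) deposited = 3.63 / 196.97 = 0.01843 mol.
Electrons per atom = n(e⁻)/n(Au) = 0.05536 / 0.01843 = 3.00 ≈ 3, so the ion is Au³⁺.

3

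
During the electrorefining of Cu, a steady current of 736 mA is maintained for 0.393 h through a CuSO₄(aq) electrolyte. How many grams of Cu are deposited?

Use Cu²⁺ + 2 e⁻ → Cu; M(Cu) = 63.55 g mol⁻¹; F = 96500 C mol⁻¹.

0.343 g

Q = I·t = 0.7360 A × 1414.8 s = 1041 C.
n(e⁻) = Q/F = 1041 / 96500 = 0.01079 mol.
Cu²⁺ + 2 e⁻ → Cu, so n(Cu) = n(e⁻)/2 = 0.005395 mol.
m = n·M = 0.005395 × 63.55 = 0.343 g.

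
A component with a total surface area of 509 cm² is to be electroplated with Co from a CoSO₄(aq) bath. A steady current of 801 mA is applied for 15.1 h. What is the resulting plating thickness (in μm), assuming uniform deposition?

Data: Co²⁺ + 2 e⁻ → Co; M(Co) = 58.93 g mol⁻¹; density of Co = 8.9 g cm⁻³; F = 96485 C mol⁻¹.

29.4 μm

Q = I·t = 0.8010 × 54360 = 43540 C; n(e⁻) = 0.4513 mol.
n(Co) = n(e⁻)/2 = 0.2256 mol, so m = 0.2256 × 58.93 = 13.30 g.
Volume = m/ρ = 13.30 / 8.9 = 1.494 cm³.
Thickness = V/A = 1.494 / 509 = 0.00294 cm = 29.4 μm.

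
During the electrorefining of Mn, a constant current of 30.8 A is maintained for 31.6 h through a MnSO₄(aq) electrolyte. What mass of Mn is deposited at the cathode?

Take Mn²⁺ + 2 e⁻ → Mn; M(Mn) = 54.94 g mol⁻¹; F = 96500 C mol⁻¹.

997 g

Q = I·t = 30.80 A × 113760 s = 3504000 C.
n(e⁻) = Q/F = 3504000 / 96500 = 36.31 mol.
Mn²⁺ + 2 e⁻ → Mn, so n(Mn) = n(e⁻)/2 = 18.15 mol.
m = n·M = 18.15 × 54.94 = 997 g.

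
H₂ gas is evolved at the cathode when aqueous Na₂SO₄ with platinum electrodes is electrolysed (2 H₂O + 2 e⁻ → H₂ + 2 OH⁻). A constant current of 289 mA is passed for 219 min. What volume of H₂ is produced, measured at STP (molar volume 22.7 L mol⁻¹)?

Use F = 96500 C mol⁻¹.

Q = I·t = 0.2890 A × 13140 s = 3797 C.
n(e⁻) = Q/F = 3797 / 96500 = 0.03935 mol.
2 electrons are transferred per H₂ molecule, so n(H₂) = 0.03935 / 2 = 0.01968 mol.
V = n × V_m = 0.01968 × 22.7 = 0.447 L.

0.447 L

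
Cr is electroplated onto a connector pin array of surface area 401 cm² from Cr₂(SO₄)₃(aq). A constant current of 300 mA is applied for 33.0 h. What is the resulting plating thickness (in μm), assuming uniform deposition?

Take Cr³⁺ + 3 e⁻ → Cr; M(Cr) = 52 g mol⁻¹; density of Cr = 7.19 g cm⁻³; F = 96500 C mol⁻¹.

22.2 μm

Q = I·t = 0.3000 × 118800 = 35640 C; n(e⁻) = 0.3693 mol.
n(Cr) = n(e⁻)/3 = 0.1231 mol, so m = 0.1231 × 52 = 6.402 g.
Volume = m/ρ = 6.402 / 7.19 = 0.8904 cm³.
Thickness = V/A = 0.8904 / 401 = 0.00222 cm = 22.2 μm.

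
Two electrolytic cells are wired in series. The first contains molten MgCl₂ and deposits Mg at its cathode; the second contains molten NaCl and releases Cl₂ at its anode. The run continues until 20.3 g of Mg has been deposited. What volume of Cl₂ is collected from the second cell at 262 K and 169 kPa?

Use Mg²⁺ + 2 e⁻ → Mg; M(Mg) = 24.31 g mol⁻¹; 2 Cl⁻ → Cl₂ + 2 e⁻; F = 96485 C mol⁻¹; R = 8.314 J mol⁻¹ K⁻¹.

10.8 L

n(Mg) = 20.3 / 24.31 = 0.8350 mol, so n(e⁻) = 2 × 0.8350 = 1.670 mol.
The cells are in series, so the same 1.670 mol of electrons passes through the second cell.
2 Cl⁻ → Cl₂ + 2 e⁻ — 2 mol e⁻ per mol Cl₂, so n(Cl₂) = 1.670/2 = 0.8350 mol.
V = nRT/P = (0.8350 × 8.314 × 262) / (169 × 10³) = 0.0108 m³ = 10.8 L.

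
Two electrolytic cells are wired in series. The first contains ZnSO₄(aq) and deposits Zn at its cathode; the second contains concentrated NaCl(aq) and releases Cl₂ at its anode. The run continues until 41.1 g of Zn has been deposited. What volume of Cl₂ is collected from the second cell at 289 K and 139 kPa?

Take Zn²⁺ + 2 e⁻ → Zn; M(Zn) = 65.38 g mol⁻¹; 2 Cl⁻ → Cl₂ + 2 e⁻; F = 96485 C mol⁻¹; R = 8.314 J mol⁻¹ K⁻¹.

10.9 L

n(Zn) = 41.1 / 65.38 = 0.6286 mol, so n(e⁻) = 2 × 0.6286 = 1.257 mol.
The cells are in series, so the same 1.257 mol of electrons passes through the second cell.
2 Cl⁻ → Cl₂ + 2 e⁻ — 2 mol e⁻ per mol Cl₂, so n(Cl₂) = 1.257/2 = 0.6286 mol.
V = nRT/P = (0.6286 × 8.314 × 289) / (139 × 10³) = 0.0109 m³ = 10.9 L.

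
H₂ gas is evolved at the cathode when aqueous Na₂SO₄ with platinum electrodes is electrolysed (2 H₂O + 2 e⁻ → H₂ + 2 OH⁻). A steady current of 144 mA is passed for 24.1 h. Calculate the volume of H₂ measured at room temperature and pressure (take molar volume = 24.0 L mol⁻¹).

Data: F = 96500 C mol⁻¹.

Q = I·t = 0.1440 A × 86760 s = 12490 C.
n(e⁻) = Q/F = 12490 / 96500 = 0.1295 mol.
2 electrons are transferred per H₂ molecule, so n(H₂) = 0.1295 / 2 = 0.06473 mol.
V = n × V_m = 0.06473 × 24.0 = 1.55 L.

1.55 L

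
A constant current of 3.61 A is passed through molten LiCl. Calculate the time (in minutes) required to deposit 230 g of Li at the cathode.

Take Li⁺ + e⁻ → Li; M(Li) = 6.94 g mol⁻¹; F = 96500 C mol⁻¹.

14800 min

n(Li) = m/M = 230 / 6.94 = 33.14 mol.
Each Li atom requires 1 electron, so n(e⁻) = 1 × 33.14 = 33.14 mol.
Q = n(e⁻)·F = 33.14 × 96500 = 3198000 C.
t = Q/I = 3198000 / 3.610 A = 885900 s = 14800 min.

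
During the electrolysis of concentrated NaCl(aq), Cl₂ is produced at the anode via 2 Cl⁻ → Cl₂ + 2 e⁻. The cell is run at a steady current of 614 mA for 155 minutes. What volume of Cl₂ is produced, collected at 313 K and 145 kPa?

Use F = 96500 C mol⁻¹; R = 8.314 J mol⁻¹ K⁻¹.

0.531 L

Q = I·t = 0.6140 A × 9300.0 s = 5710 C.
n(e⁻) = Q/F = 5710 / 96500 = 0.05917 mol.
2 electrons are transferred per Cl₂ molecule, so n(Cl₂) = 0.05917 / 2 = 0.02959 mol.
V = nRT/P = (0.02959 × 8.314 × 313) / (145 × 10³ Pa) = 5.31 × 10⁻⁴ m³ = 0.531 L.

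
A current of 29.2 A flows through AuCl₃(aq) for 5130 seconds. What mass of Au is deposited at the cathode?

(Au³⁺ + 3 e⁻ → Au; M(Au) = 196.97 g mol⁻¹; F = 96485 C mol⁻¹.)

102 g

Q = I·t = 29.20 A × 5130.0 s = 149800 C.
n(e⁻) = Q/F = 149800 / 96485 = 1.553 mol.
Au³⁺ + 3 e⁻ → Au, so n(Au) = n(e⁻)/3 = 0.5175 mol.
m = n·M = 0.5175 × 196.97 = 102 g.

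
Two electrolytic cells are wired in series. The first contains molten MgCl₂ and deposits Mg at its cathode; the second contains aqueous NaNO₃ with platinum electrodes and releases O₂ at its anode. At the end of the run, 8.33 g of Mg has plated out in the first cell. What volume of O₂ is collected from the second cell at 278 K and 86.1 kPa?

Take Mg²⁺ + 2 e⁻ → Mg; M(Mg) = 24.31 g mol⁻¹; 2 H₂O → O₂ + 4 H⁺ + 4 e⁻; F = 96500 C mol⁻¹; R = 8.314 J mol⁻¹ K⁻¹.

n(Mg) = 8.33 / 24.31 = 0.3427 mol, so n(e⁻) = 2 × 0.3427 = 0.6853 mol.
The cells are in series, so the same 0.6853 mol of electrons passes through the second cell.
2 H₂O → O₂ + 4 H⁺ + 4 e⁻ — 4 mol e⁻ per mol O₂, so n(O₂) = 0.6853/4 = 0.1713 mol.
V = nRT/P = (0.1713 × 8.314 × 278) / (86.1 × 10³) = 0.00460 m³ = 4.60 L.

4.60 L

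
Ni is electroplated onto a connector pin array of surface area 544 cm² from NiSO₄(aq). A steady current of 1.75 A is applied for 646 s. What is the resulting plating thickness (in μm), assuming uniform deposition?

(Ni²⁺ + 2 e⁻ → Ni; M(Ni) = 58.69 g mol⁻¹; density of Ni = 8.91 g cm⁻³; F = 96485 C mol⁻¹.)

0.709 μm

Q = I·t = 1.750 × 646.00 = 1130 C; n(e⁻) = 0.01172 mol.
n(Ni) = n(e⁻)/2 = 0.005858 mol, so m = 0.005858 × 58.69 = 0.3438 g.
Volume = m/ρ = 0.3438 / 8.91 = 0.03859 cm³.
Thickness = V/A = 0.03859 / 544 = 7.09 × 10⁻⁵ cm = 0.709 μm.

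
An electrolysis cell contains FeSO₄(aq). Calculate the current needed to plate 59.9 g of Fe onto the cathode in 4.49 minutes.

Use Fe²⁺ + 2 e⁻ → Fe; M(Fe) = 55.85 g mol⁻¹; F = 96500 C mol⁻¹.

768 A

n(Fe) = 59.9 / 55.85 = 1.073 mol.
n(e⁻) = 2 × 1.073 = 2.145 mol.
Q = n(e⁻)·F = 2.145 × 96500 = 207000 C.
I = Q/t = 207000 / 269.40 s = 768 A.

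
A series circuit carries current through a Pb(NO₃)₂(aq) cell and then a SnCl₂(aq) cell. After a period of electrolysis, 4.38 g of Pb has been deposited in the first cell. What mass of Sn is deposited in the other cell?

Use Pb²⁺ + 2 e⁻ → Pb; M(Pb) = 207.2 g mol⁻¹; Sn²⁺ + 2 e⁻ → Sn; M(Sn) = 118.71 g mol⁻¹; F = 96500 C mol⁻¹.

n(Pb) = 4.38 / 207.2 = 0.02114 mol.
Since Pb²⁺ + 2 e⁻ → Pb, n(e⁻) passed = 2 × 0.02114 = 0.04228 mol.
Cells in series carry the same charge, so the same 0.04228 mol of electrons passes through cell 2.
Sn²⁺ + 2 e⁻ → Sn, so n(Sn) = 0.04228 / 2 = 0.02114 mol.
m(Sn) = 0.02114 × 118.71 = 2.51 g.

2.51 g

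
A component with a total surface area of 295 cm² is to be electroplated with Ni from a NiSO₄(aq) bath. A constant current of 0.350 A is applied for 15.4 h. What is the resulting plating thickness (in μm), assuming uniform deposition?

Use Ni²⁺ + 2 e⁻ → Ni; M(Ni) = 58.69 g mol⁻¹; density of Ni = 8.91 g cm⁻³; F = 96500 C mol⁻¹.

22.4 μm

Q = I·t = 0.3500 × 55440 = 19400 C; n(e⁻) = 0.2011 mol.
n(Ni) = n(e⁻)/2 = 0.1005 mol, so m = 0.1005 × 58.69 = 5.901 g.
Volume = m/ρ = 5.901 / 8.91 = 0.6622 cm³.
Thickness = V/A = 0.6622 / 295 = 0.00224 cm = 22.4 μm.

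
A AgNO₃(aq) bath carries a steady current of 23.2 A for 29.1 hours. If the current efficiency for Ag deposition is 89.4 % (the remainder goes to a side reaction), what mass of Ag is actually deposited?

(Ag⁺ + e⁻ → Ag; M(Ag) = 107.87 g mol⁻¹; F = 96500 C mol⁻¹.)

Q = I·t = 23.20 × 104760 = 2430000 C.
n(e⁻) = 2430000/96500 = 25.19 mol; theoretically n(Ag) = 25.19/1 = 25.19 mol, m_theo = 2717 g.
At 89.4 % efficiency, m_actual = 0.894 × 2717 = 2430 g.

2430 g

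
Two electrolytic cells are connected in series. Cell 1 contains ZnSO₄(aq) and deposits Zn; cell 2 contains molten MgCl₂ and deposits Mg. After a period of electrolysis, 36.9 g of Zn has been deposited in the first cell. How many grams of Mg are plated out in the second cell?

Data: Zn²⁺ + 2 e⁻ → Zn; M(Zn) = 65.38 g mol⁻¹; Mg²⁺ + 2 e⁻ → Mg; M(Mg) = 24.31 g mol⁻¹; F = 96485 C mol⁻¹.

n(Zn) = 36.9 / 65.38 = 0.5644 mol.
Since Zn²⁺ + 2 e⁻ → Zn, n(e⁻) passed = 2 × 0.5644 = 1.129 mol.
Cells in series carry the same charge, so the same 1.129 mol of electrons passes through cell 2.
Mg²⁺ + 2 e⁻ → Mg, so n(Mg) = 1.129 / 2 = 0.5644 mol.
m(Mg) = 0.5644 × 24.31 = 13.7 g.

13.7 g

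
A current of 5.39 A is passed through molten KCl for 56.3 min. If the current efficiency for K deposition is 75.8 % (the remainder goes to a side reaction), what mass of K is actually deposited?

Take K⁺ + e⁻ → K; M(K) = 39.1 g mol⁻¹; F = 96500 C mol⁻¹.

Q = I·t = 5.390 × 3378.0 = 18210 C.
n(e⁻) = 18210/96500 = 0.1887 mol; theoretically n(K) = 0.1887/1 = 0.1887 mol, m_theo = 7.377 g.
At 75.8 % efficiency, m_actual = 0.758 × 7.377 = 5.59 g.

5.59 g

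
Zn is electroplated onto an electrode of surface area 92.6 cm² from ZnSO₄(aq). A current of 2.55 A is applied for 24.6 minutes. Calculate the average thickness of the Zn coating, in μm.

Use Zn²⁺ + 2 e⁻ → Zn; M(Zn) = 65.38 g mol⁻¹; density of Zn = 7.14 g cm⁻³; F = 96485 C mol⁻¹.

19.3 μm

Q = I·t = 2.550 × 1476.0 = 3764 C; n(e⁻) = 0.03901 mol.
n(Zn) = n(e⁻)/2 = 0.01950 mol, so m = 0.01950 × 65.38 = 1.275 g.
Volume = m/ρ = 1.275 / 7.14 = 0.1786 cm³.
Thickness = V/A = 0.1786 / 92.6 = 0.00193 cm = 19.3 μm.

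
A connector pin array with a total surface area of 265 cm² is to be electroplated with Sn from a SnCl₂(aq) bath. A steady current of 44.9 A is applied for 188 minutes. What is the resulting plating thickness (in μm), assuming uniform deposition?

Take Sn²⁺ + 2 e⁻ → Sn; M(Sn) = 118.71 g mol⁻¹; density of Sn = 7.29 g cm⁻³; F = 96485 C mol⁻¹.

Q = I·t = 44.90 × 11280 = 506500 C; n(e⁻) = 5.249 mol.
n(Sn) = n(e⁻)/2 = 2.625 mol, so m = 2.625 × 118.71 = 311.6 g.
Volume = m/ρ = 311.6 / 7.29 = 42.74 cm³.
Thickness = V/A = 42.74 / 265 = 0.161 cm = 1610 μm.

1610 μm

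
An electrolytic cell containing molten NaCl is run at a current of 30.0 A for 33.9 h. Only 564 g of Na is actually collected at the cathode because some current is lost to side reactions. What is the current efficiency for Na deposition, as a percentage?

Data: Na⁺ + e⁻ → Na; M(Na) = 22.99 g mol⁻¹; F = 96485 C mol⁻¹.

Q = I·t = 30.00 × 122040 = 3661000 C; n(e⁻) = 3661000/96485 = 37.95 mol.
Theoretical n(Na) = n(e⁻)/1 = 37.95 mol, i.e. m_theo = 37.95 × 22.99 = 872.4 g.
Efficiency = m_actual / m_theo = 564 / 872.4 = 64.7 %.

64.7 %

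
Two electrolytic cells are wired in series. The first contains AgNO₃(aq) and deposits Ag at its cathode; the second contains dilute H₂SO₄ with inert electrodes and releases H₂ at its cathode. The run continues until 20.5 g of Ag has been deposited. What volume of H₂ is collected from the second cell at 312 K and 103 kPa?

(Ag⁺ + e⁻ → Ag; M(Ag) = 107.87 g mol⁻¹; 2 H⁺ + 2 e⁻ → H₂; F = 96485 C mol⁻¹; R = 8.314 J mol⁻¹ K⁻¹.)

n(Ag) = 20.5 / 107.87 = 0.1900 mol, so n(e⁻) = 1 × 0.1900 = 0.1900 mol.
The cells are in series, so the same 0.1900 mol of electrons passes through the second cell.
2 H⁺ + 2 e⁻ → H₂ — 2 mol e⁻ per mol H₂, so n(H₂) = 0.1900/2 = 0.09502 mol.
V = nRT/P = (0.09502 × 8.314 × 312) / (103 × 10³) = 0.00239 m³ = 2.39 L.

2.39 L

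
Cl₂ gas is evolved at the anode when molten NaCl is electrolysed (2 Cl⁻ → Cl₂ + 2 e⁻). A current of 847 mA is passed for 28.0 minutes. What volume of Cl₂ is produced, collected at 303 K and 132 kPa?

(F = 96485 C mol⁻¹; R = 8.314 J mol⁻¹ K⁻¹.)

0.141 L

Q = I·t = 0.8470 A × 1680.0 s = 1423 C.
n(e⁻) = Q/F = 1423 / 96485 = 0.01475 mol.
2 electrons are transferred per Cl₂ molecule, so n(Cl₂) = 0.01475 / 2 = 0.007374 mol.
V = nRT/P = (0.007374 × 8.314 × 303) / (132 × 10³ Pa) = 1.41 × 10⁻⁴ m³ = 0.141 L.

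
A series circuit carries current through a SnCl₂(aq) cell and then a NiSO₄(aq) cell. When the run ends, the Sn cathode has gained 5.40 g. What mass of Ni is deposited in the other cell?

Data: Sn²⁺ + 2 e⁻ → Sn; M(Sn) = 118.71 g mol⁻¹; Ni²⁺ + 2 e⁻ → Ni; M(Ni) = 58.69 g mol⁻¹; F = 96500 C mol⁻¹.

n(Sn) = 5.40 / 118.71 = 0.04549 mol.
Since Sn²⁺ + 2 e⁻ → Sn, n(e⁻) passed = 2 × 0.04549 = 0.09098 mol.
Cells in series carry the same charge, so the same 0.09098 mol of electrons passes through cell 2.
Ni²⁺ + 2 e⁻ → Ni, so n(Ni) = 0.09098 / 2 = 0.04549 mol.
m(Ni) = 0.04549 × 58.69 = 2.67 g.

2.67 g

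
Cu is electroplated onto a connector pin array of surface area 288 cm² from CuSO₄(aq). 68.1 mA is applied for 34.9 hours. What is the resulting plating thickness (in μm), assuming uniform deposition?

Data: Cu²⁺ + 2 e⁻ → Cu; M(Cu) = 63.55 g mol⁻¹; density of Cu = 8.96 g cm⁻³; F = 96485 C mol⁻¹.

Q = I·t = 0.06810 × 125640 = 8556 C; n(e⁻) = 0.08868 mol.
n(Cu) = n(e⁻)/2 = 0.04434 mol, so m = 0.04434 × 63.55 = 2.818 g.
Volume = m/ρ = 2.818 / 8.96 = 0.3145 cm³.
Thickness = V/A = 0.3145 / 288 = 0.00109 cm = 10.9 μm.

10.9 μm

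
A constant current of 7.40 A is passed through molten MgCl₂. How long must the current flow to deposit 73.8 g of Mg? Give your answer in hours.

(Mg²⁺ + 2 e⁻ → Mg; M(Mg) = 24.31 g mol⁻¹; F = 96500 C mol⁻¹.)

22.0 h

n(Mg) = m/M = 73.8 / 24.31 = 3.036 mol.
Each Mg atom requires 2 electrons, so n(e⁻) = 2 × 3.036 = 6.072 mol.
Q = n(e⁻)·F = 6.072 × 96500 = 585900 C.
t = Q/I = 585900 / 7.400 A = 79180 s = 22.0 h.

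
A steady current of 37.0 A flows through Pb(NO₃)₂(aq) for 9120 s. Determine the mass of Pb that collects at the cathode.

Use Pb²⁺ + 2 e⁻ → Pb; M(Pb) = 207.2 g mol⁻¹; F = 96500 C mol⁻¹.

Q = I·t = 37.00 A × 9120.0 s = 337400 C.
n(e⁻) = Q/F = 337400 / 96500 = 3.497 mol.
Pb²⁺ + 2 e⁻ → Pb, so n(Pb) = n(e⁻)/2 = 1.748 mol.
m = n·M = 1.748 × 207.2 = 362 g.

362 g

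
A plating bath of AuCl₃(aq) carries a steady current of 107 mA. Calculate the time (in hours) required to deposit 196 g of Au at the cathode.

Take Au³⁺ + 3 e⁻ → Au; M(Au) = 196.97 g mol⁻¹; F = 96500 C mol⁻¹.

748 h

n(Au) = m/M = 196 / 196.97 = 0.9951 mol.
Each Au atom requires 3 electrons, so n(e⁻) = 3 × 0.9951 = 2.985 mol.
Q = n(e⁻)·F = 2.985 × 96500 = 288100 C.
t = Q/I = 288100 / 0.1070 A = 2692000 s = 748 h.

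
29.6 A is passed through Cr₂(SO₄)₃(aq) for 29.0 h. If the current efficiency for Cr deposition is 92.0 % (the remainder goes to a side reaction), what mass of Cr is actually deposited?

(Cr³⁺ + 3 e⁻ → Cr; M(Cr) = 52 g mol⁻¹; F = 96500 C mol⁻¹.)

511 g

Q = I·t = 29.60 × 104400 = 3090000 C.
n(e⁻) = 3090000/96500 = 32.02 mol; theoretically n(Cr) = 32.02/3 = 10.67 mol, m_theo = 555.1 g.
At 92.0 % efficiency, m_actual = 0.920 × 555.1 = 511 g.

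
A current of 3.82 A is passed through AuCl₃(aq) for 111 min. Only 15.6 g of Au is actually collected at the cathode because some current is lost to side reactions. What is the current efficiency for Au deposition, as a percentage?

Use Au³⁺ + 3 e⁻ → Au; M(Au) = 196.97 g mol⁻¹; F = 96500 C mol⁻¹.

Q = I·t = 3.820 × 6660.0 = 25440 C; n(e⁻) = 25440/96500 = 0.2636 mol.
Theoretical n(Au) = n(e⁻)/3 = 0.08788 mol, i.e. m_theo = 0.08788 × 196.97 = 17.31 g.
Efficiency = m_actual / m_theo = 15.6 / 17.31 = 90.1 %.

90.1 %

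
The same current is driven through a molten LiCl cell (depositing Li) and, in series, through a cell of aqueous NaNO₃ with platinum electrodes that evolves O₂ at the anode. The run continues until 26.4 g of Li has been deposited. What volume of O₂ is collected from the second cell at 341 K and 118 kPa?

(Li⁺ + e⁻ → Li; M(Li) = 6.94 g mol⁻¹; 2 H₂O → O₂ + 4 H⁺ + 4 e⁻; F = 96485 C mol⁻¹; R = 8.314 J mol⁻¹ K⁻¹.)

22.8 L

n(Li) = 26.4 / 6.94 = 3.804 mol, so n(e⁻) = 1 × 3.804 = 3.804 mol.
The cells are in series, so the same 3.804 mol of electrons passes through the second cell.
2 H₂O → O₂ + 4 H⁺ + 4 e⁻ — 4 mol e⁻ per mol O₂, so n(O₂) = 3.804/4 = 0.9510 mol.
V = nRT/P = (0.9510 × 8.314 × 341) / (118 × 10³) = 0.0228 m³ = 22.8 L.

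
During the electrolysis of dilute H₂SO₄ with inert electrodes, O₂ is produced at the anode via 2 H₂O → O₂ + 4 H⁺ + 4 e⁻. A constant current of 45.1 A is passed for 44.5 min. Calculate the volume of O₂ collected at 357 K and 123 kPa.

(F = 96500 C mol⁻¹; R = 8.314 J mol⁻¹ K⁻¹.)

7.53 L

Q = I·t = 45.10 A × 2670.0 s = 120400 C.
n(e⁻) = Q/F = 120400 / 96500 = 1.248 mol.
4 electrons are transferred per O₂ molecule, so n(O₂) = 1.248 / 4 = 0.3120 mol.
V = nRT/P = (0.3120 × 8.314 × 357) / (123 × 10³ Pa) = 0.00753 m³ = 7.53 L.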